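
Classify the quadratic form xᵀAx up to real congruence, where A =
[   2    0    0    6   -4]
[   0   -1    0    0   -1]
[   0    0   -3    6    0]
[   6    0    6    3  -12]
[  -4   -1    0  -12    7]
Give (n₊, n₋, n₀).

Answer: (1, 3, 1)

Derivation:
step 0: pivot 2 → sign +
step 1: pivot -1 → sign −
step 2: pivot -3 → sign −
step 3: pivot -3 → sign −
step 4: row/col 4 already zero → sign 0
signature = (1, 3, 1)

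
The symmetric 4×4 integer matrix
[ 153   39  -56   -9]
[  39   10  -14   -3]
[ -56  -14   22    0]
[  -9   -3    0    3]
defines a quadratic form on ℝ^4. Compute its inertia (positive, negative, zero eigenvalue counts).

step 0: pivot 153 → sign +
step 1: pivot 1/17 → sign +
step 2: pivot 2/9 → sign +
step 3: pivot -6 → sign −
signature = (3, 1, 0)

Answer: (3, 1, 0)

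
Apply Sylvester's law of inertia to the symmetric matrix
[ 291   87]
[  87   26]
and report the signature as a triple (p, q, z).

step 0: pivot 291 → sign +
step 1: pivot -1/97 → sign −
signature = (1, 1, 0)

Answer: (1, 1, 0)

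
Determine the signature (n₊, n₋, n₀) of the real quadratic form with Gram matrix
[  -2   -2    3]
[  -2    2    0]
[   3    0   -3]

Answer: (1, 2, 0)

Derivation:
step 0: pivot -2 → sign −
step 1: pivot 4 → sign +
step 2: pivot -3/4 → sign −
signature = (1, 2, 0)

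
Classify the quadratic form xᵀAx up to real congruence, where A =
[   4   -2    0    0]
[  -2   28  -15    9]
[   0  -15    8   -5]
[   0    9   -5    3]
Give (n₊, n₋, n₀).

Answer: (2, 1, 1)

Derivation:
step 0: pivot 4 → sign +
step 1: pivot 27 → sign +
step 2: pivot -1/3 → sign −
step 3: row/col 3 already zero → sign 0
signature = (2, 1, 1)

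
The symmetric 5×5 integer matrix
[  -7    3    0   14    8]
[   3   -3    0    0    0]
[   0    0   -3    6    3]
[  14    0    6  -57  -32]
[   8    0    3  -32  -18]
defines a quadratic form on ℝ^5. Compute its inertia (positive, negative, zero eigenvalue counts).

Answer: (1, 3, 1)

Derivation:
step 0: pivot -7 → sign −
step 1: pivot -12/7 → sign −
step 2: pivot -3 → sign −
step 3: pivot 4 → sign +
step 4: row/col 4 already zero → sign 0
signature = (1, 3, 1)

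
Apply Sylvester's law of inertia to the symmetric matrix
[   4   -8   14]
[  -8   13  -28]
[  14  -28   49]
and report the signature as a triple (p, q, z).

Answer: (1, 1, 1)

Derivation:
step 0: pivot 4 → sign +
step 1: pivot -3 → sign −
step 2: row/col 2 already zero → sign 0
signature = (1, 1, 1)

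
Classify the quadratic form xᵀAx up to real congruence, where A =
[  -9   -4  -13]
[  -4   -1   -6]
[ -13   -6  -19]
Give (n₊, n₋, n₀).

Answer: (1, 2, 0)

Derivation:
step 0: pivot -9 → sign −
step 1: pivot 7/9 → sign +
step 2: pivot -2/7 → sign −
signature = (1, 2, 0)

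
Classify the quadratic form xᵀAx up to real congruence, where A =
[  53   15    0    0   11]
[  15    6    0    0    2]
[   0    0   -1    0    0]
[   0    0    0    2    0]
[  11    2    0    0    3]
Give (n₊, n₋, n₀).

step 0: pivot 53 → sign +
step 1: pivot 93/53 → sign +
step 2: pivot -1 → sign −
step 3: pivot 2 → sign +
step 4: pivot 1/93 → sign +
signature = (4, 1, 0)

Answer: (4, 1, 0)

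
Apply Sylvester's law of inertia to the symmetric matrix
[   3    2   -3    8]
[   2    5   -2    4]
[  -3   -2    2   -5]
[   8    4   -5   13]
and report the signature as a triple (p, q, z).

step 0: pivot 3 → sign +
step 1: pivot 11/3 → sign +
step 2: pivot -1 → sign −
step 3: pivot 2/11 → sign +
signature = (3, 1, 0)

Answer: (3, 1, 0)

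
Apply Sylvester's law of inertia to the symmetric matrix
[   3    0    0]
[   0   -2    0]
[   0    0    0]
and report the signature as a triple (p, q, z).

Answer: (1, 1, 1)

Derivation:
step 0: pivot 3 → sign +
step 1: pivot -2 → sign −
step 2: row/col 2 already zero → sign 0
signature = (1, 1, 1)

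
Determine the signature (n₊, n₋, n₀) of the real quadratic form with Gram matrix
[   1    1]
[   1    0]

Answer: (1, 1, 0)

Derivation:
step 0: pivot 1 → sign +
step 1: pivot -1 → sign −
signature = (1, 1, 0)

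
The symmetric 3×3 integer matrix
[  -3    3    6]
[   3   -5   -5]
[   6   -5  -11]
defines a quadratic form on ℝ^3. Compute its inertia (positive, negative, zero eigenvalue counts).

step 0: pivot -3 → sign −
step 1: pivot -2 → sign −
step 2: pivot 3/2 → sign +
signature = (1, 2, 0)

Answer: (1, 2, 0)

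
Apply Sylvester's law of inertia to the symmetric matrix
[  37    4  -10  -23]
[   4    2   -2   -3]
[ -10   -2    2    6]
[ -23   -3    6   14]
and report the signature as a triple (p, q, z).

step 0: pivot 37 → sign +
step 1: pivot 58/37 → sign +
step 2: pivot -36/29 → sign −
step 3: pivot -1/4 → sign −
signature = (2, 2, 0)

Answer: (2, 2, 0)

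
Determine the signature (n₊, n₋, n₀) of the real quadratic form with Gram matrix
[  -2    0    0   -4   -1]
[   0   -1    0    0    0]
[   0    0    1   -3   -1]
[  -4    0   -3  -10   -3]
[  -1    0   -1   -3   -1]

Answer: (1, 4, 0)

Derivation:
step 0: pivot -2 → sign −
step 1: pivot -1 → sign −
step 2: pivot 1 → sign +
step 3: pivot -11 → sign −
step 4: pivot -1/22 → sign −
signature = (1, 4, 0)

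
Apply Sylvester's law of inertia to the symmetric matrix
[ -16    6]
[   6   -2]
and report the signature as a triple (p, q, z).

step 0: pivot -16 → sign −
step 1: pivot 1/4 → sign +
signature = (1, 1, 0)

Answer: (1, 1, 0)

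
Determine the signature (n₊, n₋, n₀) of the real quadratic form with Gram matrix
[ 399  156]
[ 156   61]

step 0: pivot 399 → sign +
step 1: pivot 1/133 → sign +
signature = (2, 0, 0)

Answer: (2, 0, 0)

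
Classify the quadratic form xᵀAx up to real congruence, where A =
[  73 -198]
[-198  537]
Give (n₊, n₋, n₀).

Answer: (1, 1, 0)

Derivation:
step 0: pivot 73 → sign +
step 1: pivot -3/73 → sign −
signature = (1, 1, 0)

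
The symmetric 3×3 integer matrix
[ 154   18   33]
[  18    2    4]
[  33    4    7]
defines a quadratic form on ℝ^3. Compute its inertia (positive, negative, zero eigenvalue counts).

Answer: (2, 1, 0)

Derivation:
step 0: pivot 154 → sign +
step 1: pivot -8/77 → sign −
step 2: pivot 1/8 → sign +
signature = (2, 1, 0)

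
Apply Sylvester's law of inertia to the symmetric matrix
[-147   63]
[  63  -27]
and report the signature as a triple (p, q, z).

step 0: pivot -147 → sign −
step 1: row/col 1 already zero → sign 0
signature = (0, 1, 1)

Answer: (0, 1, 1)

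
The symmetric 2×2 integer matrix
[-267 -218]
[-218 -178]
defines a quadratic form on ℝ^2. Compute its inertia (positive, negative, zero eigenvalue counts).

step 0: pivot -267 → sign −
step 1: pivot -2/267 → sign −
signature = (0, 2, 0)

Answer: (0, 2, 0)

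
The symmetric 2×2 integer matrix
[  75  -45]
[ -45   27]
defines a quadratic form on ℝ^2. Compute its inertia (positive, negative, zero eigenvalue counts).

Answer: (1, 0, 1)

Derivation:
step 0: pivot 75 → sign +
step 1: row/col 1 already zero → sign 0
signature = (1, 0, 1)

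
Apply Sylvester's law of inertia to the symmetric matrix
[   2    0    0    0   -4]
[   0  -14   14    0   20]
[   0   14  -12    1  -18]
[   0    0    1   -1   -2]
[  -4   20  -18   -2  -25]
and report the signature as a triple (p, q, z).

step 0: pivot 2 → sign +
step 1: pivot -14 → sign −
step 2: pivot 2 → sign +
step 3: pivot -3/2 → sign −
step 4: pivot -3/7 → sign −
signature = (2, 3, 0)

Answer: (2, 3, 0)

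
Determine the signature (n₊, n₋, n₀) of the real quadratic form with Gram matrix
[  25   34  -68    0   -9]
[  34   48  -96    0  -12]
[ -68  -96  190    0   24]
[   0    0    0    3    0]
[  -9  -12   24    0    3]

Answer: (3, 2, 0)

Derivation:
step 0: pivot 25 → sign +
step 1: pivot 44/25 → sign +
step 2: pivot -2 → sign −
step 3: pivot 3 → sign +
step 4: pivot -3/11 → sign −
signature = (3, 2, 0)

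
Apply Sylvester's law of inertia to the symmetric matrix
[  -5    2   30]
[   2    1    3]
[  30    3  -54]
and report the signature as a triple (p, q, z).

step 0: pivot -5 → sign −
step 1: pivot 9/5 → sign +
step 2: pivot 1 → sign +
signature = (2, 1, 0)

Answer: (2, 1, 0)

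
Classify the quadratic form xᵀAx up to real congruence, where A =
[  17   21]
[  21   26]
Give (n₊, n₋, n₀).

step 0: pivot 17 → sign +
step 1: pivot 1/17 → sign +
signature = (2, 0, 0)

Answer: (2, 0, 0)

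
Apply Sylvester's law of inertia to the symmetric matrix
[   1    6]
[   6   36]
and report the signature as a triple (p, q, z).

step 0: pivot 1 → sign +
step 1: row/col 1 already zero → sign 0
signature = (1, 0, 1)

Answer: (1, 0, 1)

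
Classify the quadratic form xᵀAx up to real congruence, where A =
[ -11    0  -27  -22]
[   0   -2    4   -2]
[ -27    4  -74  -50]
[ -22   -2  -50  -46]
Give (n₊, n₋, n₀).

Answer: (1, 2, 1)

Derivation:
step 0: pivot -11 → sign −
step 1: pivot -2 → sign −
step 2: pivot 3/11 → sign +
step 3: row/col 3 already zero → sign 0
signature = (1, 2, 1)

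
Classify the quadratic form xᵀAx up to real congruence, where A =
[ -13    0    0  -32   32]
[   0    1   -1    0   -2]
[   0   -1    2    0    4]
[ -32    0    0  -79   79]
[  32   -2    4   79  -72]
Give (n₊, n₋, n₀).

step 0: pivot -13 → sign −
step 1: pivot 1 → sign +
step 2: pivot 1 → sign +
step 3: pivot -3/13 → sign −
step 4: pivot -1 → sign −
signature = (2, 3, 0)

Answer: (2, 3, 0)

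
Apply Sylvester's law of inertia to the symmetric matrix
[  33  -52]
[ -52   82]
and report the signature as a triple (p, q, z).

Answer: (2, 0, 0)

Derivation:
step 0: pivot 33 → sign +
step 1: pivot 2/33 → sign +
signature = (2, 0, 0)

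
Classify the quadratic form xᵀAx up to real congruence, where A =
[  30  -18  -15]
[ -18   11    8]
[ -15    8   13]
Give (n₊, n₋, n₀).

step 0: pivot 30 → sign +
step 1: pivot 1/5 → sign +
step 2: pivot 1/2 → sign +
signature = (3, 0, 0)

Answer: (3, 0, 0)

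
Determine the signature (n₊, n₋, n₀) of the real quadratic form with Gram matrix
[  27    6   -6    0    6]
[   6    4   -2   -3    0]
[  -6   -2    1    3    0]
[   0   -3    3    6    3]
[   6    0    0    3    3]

step 0: pivot 27 → sign +
step 1: pivot 8/3 → sign +
step 2: pivot -1/2 → sign −
step 3: pivot 51/4 → sign +
step 4: pivot 3/17 → sign +
signature = (4, 1, 0)

Answer: (4, 1, 0)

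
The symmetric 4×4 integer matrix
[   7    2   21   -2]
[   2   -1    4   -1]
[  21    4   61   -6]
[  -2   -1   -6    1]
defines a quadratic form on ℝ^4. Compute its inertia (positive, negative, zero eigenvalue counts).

Answer: (2, 1, 1)

Derivation:
step 0: pivot 7 → sign +
step 1: pivot -11/7 → sign −
step 2: pivot 6/11 → sign +
step 3: row/col 3 already zero → sign 0
signature = (2, 1, 1)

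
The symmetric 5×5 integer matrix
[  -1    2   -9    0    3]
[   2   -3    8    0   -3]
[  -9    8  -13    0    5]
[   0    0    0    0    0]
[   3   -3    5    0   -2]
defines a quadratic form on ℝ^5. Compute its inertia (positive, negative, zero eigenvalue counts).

step 0: pivot -1 → sign −
step 1: pivot 1 → sign +
step 2: pivot -32 → sign −
step 3: row/col 3 already zero → sign 0
step 4: row/col 4 already zero → sign 0
signature = (1, 2, 2)

Answer: (1, 2, 2)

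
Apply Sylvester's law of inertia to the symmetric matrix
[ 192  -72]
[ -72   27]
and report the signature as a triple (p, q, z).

Answer: (1, 0, 1)

Derivation:
step 0: pivot 192 → sign +
step 1: row/col 1 already zero → sign 0
signature = (1, 0, 1)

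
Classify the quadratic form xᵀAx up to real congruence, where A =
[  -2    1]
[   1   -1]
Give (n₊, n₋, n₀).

step 0: pivot -2 → sign −
step 1: pivot -1/2 → sign −
signature = (0, 2, 0)

Answer: (0, 2, 0)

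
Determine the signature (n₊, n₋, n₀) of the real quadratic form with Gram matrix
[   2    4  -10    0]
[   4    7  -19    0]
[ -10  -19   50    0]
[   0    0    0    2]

Answer: (3, 1, 0)

Derivation:
step 0: pivot 2 → sign +
step 1: pivot -1 → sign −
step 2: pivot 1 → sign +
step 3: pivot 2 → sign +
signature = (3, 1, 0)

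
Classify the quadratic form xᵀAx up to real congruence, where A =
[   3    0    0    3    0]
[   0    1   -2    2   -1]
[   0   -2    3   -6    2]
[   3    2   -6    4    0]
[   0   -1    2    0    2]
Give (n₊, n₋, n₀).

step 0: pivot 3 → sign +
step 1: pivot 1 → sign +
step 2: pivot -1 → sign −
step 3: pivot 1 → sign +
step 4: pivot -3 → sign −
signature = (3, 2, 0)

Answer: (3, 2, 0)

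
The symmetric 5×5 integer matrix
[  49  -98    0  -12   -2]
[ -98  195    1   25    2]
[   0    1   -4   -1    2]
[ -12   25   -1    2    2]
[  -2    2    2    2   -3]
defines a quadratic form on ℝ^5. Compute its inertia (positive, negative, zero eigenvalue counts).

Answer: (2, 3, 0)

Derivation:
step 0: pivot 49 → sign +
step 1: pivot -1 → sign −
step 2: pivot -3 → sign −
step 3: pivot 3/49 → sign +
step 4: pivot -3 → sign −
signature = (2, 3, 0)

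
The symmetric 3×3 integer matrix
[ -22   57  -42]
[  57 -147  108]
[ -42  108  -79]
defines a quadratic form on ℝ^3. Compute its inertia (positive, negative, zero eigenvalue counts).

Answer: (2, 1, 0)

Derivation:
step 0: pivot -22 → sign −
step 1: pivot 15/22 → sign +
step 2: pivot 1/5 → sign +
signature = (2, 1, 0)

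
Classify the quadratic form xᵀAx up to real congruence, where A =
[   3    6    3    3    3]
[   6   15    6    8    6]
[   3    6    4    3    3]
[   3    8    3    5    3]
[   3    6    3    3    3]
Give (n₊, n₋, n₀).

step 0: pivot 3 → sign +
step 1: pivot 3 → sign +
step 2: pivot 1 → sign +
step 3: pivot 2/3 → sign +
step 4: row/col 4 already zero → sign 0
signature = (4, 0, 1)

Answer: (4, 0, 1)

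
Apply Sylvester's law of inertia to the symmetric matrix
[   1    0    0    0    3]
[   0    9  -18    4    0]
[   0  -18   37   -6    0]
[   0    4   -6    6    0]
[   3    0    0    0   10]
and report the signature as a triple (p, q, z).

step 0: pivot 1 → sign +
step 1: pivot 9 → sign +
step 2: pivot 1 → sign +
step 3: pivot 2/9 → sign +
step 4: pivot 1 → sign +
signature = (5, 0, 0)

Answer: (5, 0, 0)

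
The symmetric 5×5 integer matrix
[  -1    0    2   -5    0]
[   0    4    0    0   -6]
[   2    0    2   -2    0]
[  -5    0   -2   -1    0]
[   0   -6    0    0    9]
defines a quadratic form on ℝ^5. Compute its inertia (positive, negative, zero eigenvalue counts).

Answer: (2, 1, 2)

Derivation:
step 0: pivot -1 → sign −
step 1: pivot 4 → sign +
step 2: pivot 6 → sign +
step 3: row/col 3 already zero → sign 0
step 4: row/col 4 already zero → sign 0
signature = (2, 1, 2)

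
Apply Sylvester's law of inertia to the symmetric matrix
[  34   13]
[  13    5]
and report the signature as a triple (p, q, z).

step 0: pivot 34 → sign +
step 1: pivot 1/34 → sign +
signature = (2, 0, 0)

Answer: (2, 0, 0)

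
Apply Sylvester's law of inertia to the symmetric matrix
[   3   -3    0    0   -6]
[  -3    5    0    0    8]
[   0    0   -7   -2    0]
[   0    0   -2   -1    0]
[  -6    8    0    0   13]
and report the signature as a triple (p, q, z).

Answer: (2, 3, 0)

Derivation:
step 0: pivot 3 → sign +
step 1: pivot 2 → sign +
step 2: pivot -7 → sign −
step 3: pivot -3/7 → sign −
step 4: pivot -1 → sign −
signature = (2, 3, 0)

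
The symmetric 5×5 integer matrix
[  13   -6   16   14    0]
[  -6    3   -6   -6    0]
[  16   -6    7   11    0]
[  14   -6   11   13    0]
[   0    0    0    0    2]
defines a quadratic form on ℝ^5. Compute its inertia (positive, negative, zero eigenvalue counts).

Answer: (4, 1, 0)

Derivation:
step 0: pivot 13 → sign +
step 1: pivot 3/13 → sign +
step 2: pivot -21 → sign −
step 3: pivot 6/7 → sign +
step 4: pivot 2 → sign +
signature = (4, 1, 0)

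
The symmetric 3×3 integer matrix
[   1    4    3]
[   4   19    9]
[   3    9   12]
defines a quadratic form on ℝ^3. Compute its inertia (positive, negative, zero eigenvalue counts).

Answer: (2, 0, 1)

Derivation:
step 0: pivot 1 → sign +
step 1: pivot 3 → sign +
step 2: row/col 2 already zero → sign 0
signature = (2, 0, 1)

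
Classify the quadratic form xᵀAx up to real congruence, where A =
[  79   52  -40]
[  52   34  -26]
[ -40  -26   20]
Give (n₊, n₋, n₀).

Answer: (2, 1, 0)

Derivation:
step 0: pivot 79 → sign +
step 1: pivot -18/79 → sign −
step 2: pivot 2/9 → sign +
signature = (2, 1, 0)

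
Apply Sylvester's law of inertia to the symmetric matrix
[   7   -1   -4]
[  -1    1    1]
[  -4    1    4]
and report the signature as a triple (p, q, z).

Answer: (3, 0, 0)

Derivation:
step 0: pivot 7 → sign +
step 1: pivot 6/7 → sign +
step 2: pivot 3/2 → sign +
signature = (3, 0, 0)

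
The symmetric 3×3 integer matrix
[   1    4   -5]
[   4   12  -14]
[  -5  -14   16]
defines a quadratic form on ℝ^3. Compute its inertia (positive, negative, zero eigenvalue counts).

Answer: (1, 1, 1)

Derivation:
step 0: pivot 1 → sign +
step 1: pivot -4 → sign −
step 2: row/col 2 already zero → sign 0
signature = (1, 1, 1)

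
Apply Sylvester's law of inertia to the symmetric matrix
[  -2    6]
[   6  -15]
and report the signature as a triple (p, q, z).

Answer: (1, 1, 0)

Derivation:
step 0: pivot -2 → sign −
step 1: pivot 3 → sign +
signature = (1, 1, 0)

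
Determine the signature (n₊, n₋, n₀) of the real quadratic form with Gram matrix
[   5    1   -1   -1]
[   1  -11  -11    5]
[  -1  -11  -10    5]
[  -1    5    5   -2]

Answer: (2, 1, 1)

Derivation:
step 0: pivot 5 → sign +
step 1: pivot -56/5 → sign −
step 2: pivot 3/14 → sign +
step 3: row/col 3 already zero → sign 0
signature = (2, 1, 1)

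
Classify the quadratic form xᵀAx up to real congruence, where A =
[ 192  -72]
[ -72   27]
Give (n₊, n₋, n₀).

Answer: (1, 0, 1)

Derivation:
step 0: pivot 192 → sign +
step 1: row/col 1 already zero → sign 0
signature = (1, 0, 1)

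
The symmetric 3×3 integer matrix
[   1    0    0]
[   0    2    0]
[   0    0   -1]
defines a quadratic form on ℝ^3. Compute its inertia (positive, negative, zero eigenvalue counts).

step 0: pivot 1 → sign +
step 1: pivot 2 → sign +
step 2: pivot -1 → sign −
signature = (2, 1, 0)

Answer: (2, 1, 0)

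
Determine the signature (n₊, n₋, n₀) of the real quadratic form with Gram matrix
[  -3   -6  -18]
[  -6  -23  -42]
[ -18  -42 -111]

Answer: (1, 2, 0)

Derivation:
step 0: pivot -3 → sign −
step 1: pivot -11 → sign −
step 2: pivot 3/11 → sign +
signature = (1, 2, 0)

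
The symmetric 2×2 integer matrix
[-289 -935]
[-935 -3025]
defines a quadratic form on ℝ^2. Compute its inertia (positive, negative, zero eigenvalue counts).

step 0: pivot -289 → sign −
step 1: row/col 1 already zero → sign 0
signature = (0, 1, 1)

Answer: (0, 1, 1)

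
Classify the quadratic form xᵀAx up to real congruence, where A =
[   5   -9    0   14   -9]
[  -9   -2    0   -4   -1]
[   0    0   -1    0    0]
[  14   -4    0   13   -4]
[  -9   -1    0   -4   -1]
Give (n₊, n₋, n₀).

Answer: (1, 4, 0)

Derivation:
step 0: pivot 5 → sign +
step 1: pivot -91/5 → sign −
step 2: pivot -1 → sign −
step 3: pivot -137/91 → sign −
step 4: pivot -6/137 → sign −
signature = (1, 4, 0)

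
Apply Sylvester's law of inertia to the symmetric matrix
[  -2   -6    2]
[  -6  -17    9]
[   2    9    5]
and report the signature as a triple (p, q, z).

Answer: (1, 2, 0)

Derivation:
step 0: pivot -2 → sign −
step 1: pivot 1 → sign +
step 2: pivot -2 → sign −
signature = (1, 2, 0)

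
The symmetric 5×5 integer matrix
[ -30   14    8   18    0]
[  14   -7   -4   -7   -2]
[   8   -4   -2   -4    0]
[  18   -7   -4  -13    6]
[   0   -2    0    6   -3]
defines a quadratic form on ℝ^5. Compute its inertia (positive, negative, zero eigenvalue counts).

step 0: pivot -30 → sign −
step 1: pivot -7/15 → sign −
step 2: pivot 2/7 → sign +
step 3: pivot 2 → sign +
step 4: pivot 1 → sign +
signature = (3, 2, 0)

Answer: (3, 2, 0)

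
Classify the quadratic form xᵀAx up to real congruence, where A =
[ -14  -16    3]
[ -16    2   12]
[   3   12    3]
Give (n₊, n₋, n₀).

step 0: pivot -14 → sign −
step 1: pivot 142/7 → sign +
step 2: pivot 3/142 → sign +
signature = (2, 1, 0)

Answer: (2, 1, 0)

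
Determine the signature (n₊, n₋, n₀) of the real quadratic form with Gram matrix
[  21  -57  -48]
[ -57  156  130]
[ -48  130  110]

Answer: (3, 0, 0)

Derivation:
step 0: pivot 21 → sign +
step 1: pivot 9/7 → sign +
step 2: pivot 2/9 → sign +
signature = (3, 0, 0)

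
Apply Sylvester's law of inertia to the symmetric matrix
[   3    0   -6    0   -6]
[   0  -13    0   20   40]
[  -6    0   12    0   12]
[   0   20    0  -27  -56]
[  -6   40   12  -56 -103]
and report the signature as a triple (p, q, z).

step 0: pivot 3 → sign +
step 1: pivot -13 → sign −
step 2: pivot 49/13 → sign +
step 3: pivot -3/49 → sign −
step 4: row/col 4 already zero → sign 0
signature = (2, 2, 1)

Answer: (2, 2, 1)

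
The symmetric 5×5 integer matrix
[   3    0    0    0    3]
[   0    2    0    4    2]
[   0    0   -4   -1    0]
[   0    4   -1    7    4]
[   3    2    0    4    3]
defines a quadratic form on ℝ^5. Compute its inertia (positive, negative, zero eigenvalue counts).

step 0: pivot 3 → sign +
step 1: pivot 2 → sign +
step 2: pivot -4 → sign −
step 3: pivot -3/4 → sign −
step 4: pivot -2 → sign −
signature = (2, 3, 0)

Answer: (2, 3, 0)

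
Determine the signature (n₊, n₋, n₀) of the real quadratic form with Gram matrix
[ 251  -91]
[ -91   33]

Answer: (2, 0, 0)

Derivation:
step 0: pivot 251 → sign +
step 1: pivot 2/251 → sign +
signature = (2, 0, 0)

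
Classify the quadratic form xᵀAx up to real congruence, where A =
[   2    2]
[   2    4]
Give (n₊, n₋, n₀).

Answer: (2, 0, 0)

Derivation:
step 0: pivot 2 → sign +
step 1: pivot 2 → sign +
signature = (2, 0, 0)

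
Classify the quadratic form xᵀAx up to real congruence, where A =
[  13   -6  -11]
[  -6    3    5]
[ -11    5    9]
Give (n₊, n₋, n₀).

Answer: (2, 1, 0)

Derivation:
step 0: pivot 13 → sign +
step 1: pivot 3/13 → sign +
step 2: pivot -1/3 → sign −
signature = (2, 1, 0)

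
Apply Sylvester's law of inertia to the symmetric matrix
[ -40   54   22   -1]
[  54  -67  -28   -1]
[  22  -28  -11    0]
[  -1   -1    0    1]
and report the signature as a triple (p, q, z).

step 0: pivot -40 → sign −
step 1: pivot 59/10 → sign +
step 2: pivot 36/59 → sign +
step 3: pivot 1/16 → sign +
signature = (3, 1, 0)

Answer: (3, 1, 0)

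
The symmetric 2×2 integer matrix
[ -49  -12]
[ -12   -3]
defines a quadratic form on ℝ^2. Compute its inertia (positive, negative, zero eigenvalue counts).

step 0: pivot -49 → sign −
step 1: pivot -3/49 → sign −
signature = (0, 2, 0)

Answer: (0, 2, 0)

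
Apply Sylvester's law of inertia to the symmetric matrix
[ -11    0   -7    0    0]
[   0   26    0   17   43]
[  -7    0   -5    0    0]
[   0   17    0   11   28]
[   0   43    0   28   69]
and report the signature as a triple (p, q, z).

Answer: (1, 4, 0)

Derivation:
step 0: pivot -11 → sign −
step 1: pivot 26 → sign +
step 2: pivot -6/11 → sign −
step 3: pivot -3/26 → sign −
step 4: pivot -2 → sign −
signature = (1, 4, 0)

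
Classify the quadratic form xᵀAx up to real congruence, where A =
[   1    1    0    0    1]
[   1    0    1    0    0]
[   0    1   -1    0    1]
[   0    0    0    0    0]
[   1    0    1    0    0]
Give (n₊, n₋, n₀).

Answer: (1, 1, 3)

Derivation:
step 0: pivot 1 → sign +
step 1: pivot -1 → sign −
step 2: row/col 2 already zero → sign 0
step 3: row/col 3 already zero → sign 0
step 4: row/col 4 already zero → sign 0
signature = (1, 1, 3)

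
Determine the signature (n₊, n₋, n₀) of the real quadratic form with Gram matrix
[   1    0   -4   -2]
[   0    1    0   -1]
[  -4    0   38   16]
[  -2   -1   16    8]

Answer: (4, 0, 0)

Derivation:
step 0: pivot 1 → sign +
step 1: pivot 1 → sign +
step 2: pivot 22 → sign +
step 3: pivot 1/11 → sign +
signature = (4, 0, 0)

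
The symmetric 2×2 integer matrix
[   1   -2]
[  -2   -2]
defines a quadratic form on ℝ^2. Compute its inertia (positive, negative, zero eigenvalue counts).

Answer: (1, 1, 0)

Derivation:
step 0: pivot 1 → sign +
step 1: pivot -6 → sign −
signature = (1, 1, 0)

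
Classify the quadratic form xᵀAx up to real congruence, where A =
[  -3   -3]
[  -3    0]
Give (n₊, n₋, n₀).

Answer: (1, 1, 0)

Derivation:
step 0: pivot -3 → sign −
step 1: pivot 3 → sign +
signature = (1, 1, 0)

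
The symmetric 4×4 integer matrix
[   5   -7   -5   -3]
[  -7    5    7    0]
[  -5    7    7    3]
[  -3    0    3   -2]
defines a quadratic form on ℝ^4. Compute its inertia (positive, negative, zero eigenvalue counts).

Answer: (2, 2, 0)

Derivation:
step 0: pivot 5 → sign +
step 1: pivot -24/5 → sign −
step 2: pivot 2 → sign +
step 3: pivot -1/8 → sign −
signature = (2, 2, 0)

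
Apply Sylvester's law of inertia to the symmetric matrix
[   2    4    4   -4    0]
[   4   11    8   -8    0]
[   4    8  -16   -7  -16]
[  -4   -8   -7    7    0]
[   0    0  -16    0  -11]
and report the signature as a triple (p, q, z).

Answer: (3, 2, 0)

Derivation:
step 0: pivot 2 → sign +
step 1: pivot 3 → sign +
step 2: pivot -24 → sign −
step 3: pivot -23/24 → sign −
step 4: pivot 3/23 → sign +
signature = (3, 2, 0)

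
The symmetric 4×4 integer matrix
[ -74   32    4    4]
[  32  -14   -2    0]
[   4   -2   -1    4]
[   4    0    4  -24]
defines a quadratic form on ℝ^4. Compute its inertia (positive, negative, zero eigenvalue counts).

step 0: pivot -74 → sign −
step 1: pivot -6/37 → sign −
step 2: pivot -1/3 → sign −
step 3: row/col 3 already zero → sign 0
signature = (0, 3, 1)

Answer: (0, 3, 1)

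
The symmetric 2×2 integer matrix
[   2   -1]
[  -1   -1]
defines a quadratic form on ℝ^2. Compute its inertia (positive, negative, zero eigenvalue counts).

step 0: pivot 2 → sign +
step 1: pivot -3/2 → sign −
signature = (1, 1, 0)

Answer: (1, 1, 0)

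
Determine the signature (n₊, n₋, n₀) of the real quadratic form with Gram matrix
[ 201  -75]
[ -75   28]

step 0: pivot 201 → sign +
step 1: pivot 1/67 → sign +
signature = (2, 0, 0)

Answer: (2, 0, 0)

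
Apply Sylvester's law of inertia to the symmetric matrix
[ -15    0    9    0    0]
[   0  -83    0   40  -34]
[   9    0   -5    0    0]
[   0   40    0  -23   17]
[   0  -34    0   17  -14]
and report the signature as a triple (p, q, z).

step 0: pivot -15 → sign −
step 1: pivot -83 → sign −
step 2: pivot 2/5 → sign +
step 3: pivot -309/83 → sign −
step 4: pivot 3/103 → sign +
signature = (2, 3, 0)

Answer: (2, 3, 0)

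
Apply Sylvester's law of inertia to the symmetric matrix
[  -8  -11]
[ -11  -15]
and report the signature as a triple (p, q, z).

Answer: (1, 1, 0)

Derivation:
step 0: pivot -8 → sign −
step 1: pivot 1/8 → sign +
signature = (1, 1, 0)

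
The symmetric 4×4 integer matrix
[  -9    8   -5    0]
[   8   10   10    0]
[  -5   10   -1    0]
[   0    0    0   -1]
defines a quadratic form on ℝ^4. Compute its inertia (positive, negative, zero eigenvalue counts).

Answer: (1, 3, 0)

Derivation:
step 0: pivot -9 → sign −
step 1: pivot 154/9 → sign +
step 2: pivot -2/77 → sign −
step 3: pivot -1 → sign −
signature = (1, 3, 0)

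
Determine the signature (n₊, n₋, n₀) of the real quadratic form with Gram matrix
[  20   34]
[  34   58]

Answer: (2, 0, 0)

Derivation:
step 0: pivot 20 → sign +
step 1: pivot 1/5 → sign +
signature = (2, 0, 0)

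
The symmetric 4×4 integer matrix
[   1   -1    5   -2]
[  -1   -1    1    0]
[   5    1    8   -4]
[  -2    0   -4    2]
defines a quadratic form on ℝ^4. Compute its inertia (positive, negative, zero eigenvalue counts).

Answer: (2, 1, 1)

Derivation:
step 0: pivot 1 → sign +
step 1: pivot -2 → sign −
step 2: pivot 1 → sign +
step 3: row/col 3 already zero → sign 0
signature = (2, 1, 1)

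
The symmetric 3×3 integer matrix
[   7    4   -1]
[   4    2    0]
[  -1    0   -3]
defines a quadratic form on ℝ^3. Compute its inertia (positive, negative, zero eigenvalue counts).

step 0: pivot 7 → sign +
step 1: pivot -2/7 → sign −
step 2: pivot -2 → sign −
signature = (1, 2, 0)

Answer: (1, 2, 0)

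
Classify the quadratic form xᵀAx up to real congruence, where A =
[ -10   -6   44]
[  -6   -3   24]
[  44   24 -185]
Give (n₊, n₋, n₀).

Answer: (1, 2, 0)

Derivation:
step 0: pivot -10 → sign −
step 1: pivot 3/5 → sign +
step 2: pivot -1 → sign −
signature = (1, 2, 0)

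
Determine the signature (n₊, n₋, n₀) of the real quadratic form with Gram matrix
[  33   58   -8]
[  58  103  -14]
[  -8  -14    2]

step 0: pivot 33 → sign +
step 1: pivot 35/33 → sign +
step 2: pivot 2/35 → sign +
signature = (3, 0, 0)

Answer: (3, 0, 0)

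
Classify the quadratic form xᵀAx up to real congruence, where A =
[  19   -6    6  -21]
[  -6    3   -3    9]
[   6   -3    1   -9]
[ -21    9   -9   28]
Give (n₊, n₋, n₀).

step 0: pivot 19 → sign +
step 1: pivot 21/19 → sign +
step 2: pivot -2 → sign −
step 3: pivot -2/7 → sign −
signature = (2, 2, 0)

Answer: (2, 2, 0)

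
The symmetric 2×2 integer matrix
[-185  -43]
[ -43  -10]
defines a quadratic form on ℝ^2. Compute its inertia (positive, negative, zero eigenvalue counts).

Answer: (0, 2, 0)

Derivation:
step 0: pivot -185 → sign −
step 1: pivot -1/185 → sign −
signature = (0, 2, 0)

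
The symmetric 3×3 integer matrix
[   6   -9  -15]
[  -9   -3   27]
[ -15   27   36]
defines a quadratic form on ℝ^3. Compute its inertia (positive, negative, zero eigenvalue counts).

Answer: (1, 2, 0)

Derivation:
step 0: pivot 6 → sign +
step 1: pivot -33/2 → sign −
step 2: pivot -3/11 → sign −
signature = (1, 2, 0)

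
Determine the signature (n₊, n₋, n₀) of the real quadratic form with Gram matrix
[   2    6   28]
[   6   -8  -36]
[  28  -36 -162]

Answer: (1, 2, 0)

Derivation:
step 0: pivot 2 → sign +
step 1: pivot -26 → sign −
step 2: pivot -2/13 → sign −
signature = (1, 2, 0)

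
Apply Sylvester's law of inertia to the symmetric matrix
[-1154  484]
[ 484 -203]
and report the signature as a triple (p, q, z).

Answer: (0, 2, 0)

Derivation:
step 0: pivot -1154 → sign −
step 1: pivot -3/577 → sign −
signature = (0, 2, 0)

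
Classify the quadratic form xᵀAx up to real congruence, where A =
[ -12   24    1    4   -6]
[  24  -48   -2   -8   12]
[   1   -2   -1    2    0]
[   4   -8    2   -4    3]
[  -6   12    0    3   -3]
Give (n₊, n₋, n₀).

step 0: pivot -12 → sign −
step 1: pivot -11/12 → sign −
step 2: pivot 36/11 → sign +
step 3: pivot 1/4 → sign +
step 4: row/col 4 already zero → sign 0
signature = (2, 2, 1)

Answer: (2, 2, 1)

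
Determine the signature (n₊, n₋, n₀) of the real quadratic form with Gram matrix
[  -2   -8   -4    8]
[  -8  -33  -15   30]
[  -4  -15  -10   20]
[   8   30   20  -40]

Answer: (0, 3, 1)

Derivation:
step 0: pivot -2 → sign −
step 1: pivot -1 → sign −
step 2: pivot -1 → sign −
step 3: row/col 3 already zero → sign 0
signature = (0, 3, 1)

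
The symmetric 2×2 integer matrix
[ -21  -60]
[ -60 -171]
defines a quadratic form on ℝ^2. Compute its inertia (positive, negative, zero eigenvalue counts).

step 0: pivot -21 → sign −
step 1: pivot 3/7 → sign +
signature = (1, 1, 0)

Answer: (1, 1, 0)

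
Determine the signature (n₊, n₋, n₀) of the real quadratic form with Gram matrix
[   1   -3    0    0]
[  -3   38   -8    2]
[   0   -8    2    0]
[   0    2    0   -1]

Answer: (3, 1, 0)

Derivation:
step 0: pivot 1 → sign +
step 1: pivot 29 → sign +
step 2: pivot -6/29 → sign −
step 3: pivot 1/3 → sign +
signature = (3, 1, 0)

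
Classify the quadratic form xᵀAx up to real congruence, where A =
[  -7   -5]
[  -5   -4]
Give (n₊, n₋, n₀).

step 0: pivot -7 → sign −
step 1: pivot -3/7 → sign −
signature = (0, 2, 0)

Answer: (0, 2, 0)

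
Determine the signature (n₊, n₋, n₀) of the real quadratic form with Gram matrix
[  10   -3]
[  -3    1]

step 0: pivot 10 → sign +
step 1: pivot 1/10 → sign +
signature = (2, 0, 0)

Answer: (2, 0, 0)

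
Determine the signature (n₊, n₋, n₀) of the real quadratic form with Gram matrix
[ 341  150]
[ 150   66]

Answer: (2, 0, 0)

Derivation:
step 0: pivot 341 → sign +
step 1: pivot 6/341 → sign +
signature = (2, 0, 0)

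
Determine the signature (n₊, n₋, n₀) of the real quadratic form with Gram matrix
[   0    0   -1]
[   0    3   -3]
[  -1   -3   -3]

Answer: (2, 1, 0)

Derivation:
step 0: pivot 3 → sign +
step 1: pivot -6 → sign −
step 2: pivot 1/6 → sign +
signature = (2, 1, 0)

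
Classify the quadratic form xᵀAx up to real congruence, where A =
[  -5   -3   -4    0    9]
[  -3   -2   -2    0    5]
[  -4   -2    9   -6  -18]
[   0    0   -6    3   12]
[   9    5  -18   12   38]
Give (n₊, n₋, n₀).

Answer: (3, 2, 0)

Derivation:
step 0: pivot -5 → sign −
step 1: pivot -1/5 → sign −
step 2: pivot 13 → sign +
step 3: pivot 3/13 → sign +
step 4: pivot 3 → sign +
signature = (3, 2, 0)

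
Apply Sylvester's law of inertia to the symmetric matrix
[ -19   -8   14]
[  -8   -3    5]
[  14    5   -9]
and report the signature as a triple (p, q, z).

Answer: (1, 2, 0)

Derivation:
step 0: pivot -19 → sign −
step 1: pivot 7/19 → sign +
step 2: pivot -6/7 → sign −
signature = (1, 2, 0)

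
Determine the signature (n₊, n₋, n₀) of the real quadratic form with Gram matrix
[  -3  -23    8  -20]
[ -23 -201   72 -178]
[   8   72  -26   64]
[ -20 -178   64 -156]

step 0: pivot -3 → sign −
step 1: pivot -74/3 → sign −
step 2: pivot -2/37 → sign −
step 3: pivot 2 → sign +
signature = (1, 3, 0)

Answer: (1, 3, 0)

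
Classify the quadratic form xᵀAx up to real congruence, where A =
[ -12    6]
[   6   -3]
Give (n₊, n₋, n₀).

Answer: (0, 1, 1)

Derivation:
step 0: pivot -12 → sign −
step 1: row/col 1 already zero → sign 0
signature = (0, 1, 1)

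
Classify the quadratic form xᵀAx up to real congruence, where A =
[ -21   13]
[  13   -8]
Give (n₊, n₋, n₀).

Answer: (1, 1, 0)

Derivation:
step 0: pivot -21 → sign −
step 1: pivot 1/21 → sign +
signature = (1, 1, 0)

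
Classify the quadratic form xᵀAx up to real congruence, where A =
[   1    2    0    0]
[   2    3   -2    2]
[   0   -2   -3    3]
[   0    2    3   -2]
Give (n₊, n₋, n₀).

step 0: pivot 1 → sign +
step 1: pivot -1 → sign −
step 2: pivot 1 → sign +
step 3: pivot 1 → sign +
signature = (3, 1, 0)

Answer: (3, 1, 0)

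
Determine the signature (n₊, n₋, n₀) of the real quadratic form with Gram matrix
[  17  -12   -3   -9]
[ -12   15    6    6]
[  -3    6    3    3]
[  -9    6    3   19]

step 0: pivot 17 → sign +
step 1: pivot 111/17 → sign +
step 2: pivot 6/37 → sign +
step 3: pivot -2 → sign −
signature = (3, 1, 0)

Answer: (3, 1, 0)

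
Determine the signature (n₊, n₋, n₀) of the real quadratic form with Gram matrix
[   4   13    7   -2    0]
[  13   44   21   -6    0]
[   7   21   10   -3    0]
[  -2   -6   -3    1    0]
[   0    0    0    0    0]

Answer: (3, 1, 1)

Derivation:
step 0: pivot 4 → sign +
step 1: pivot 7/4 → sign +
step 2: pivot -4 → sign −
step 3: pivot 3/28 → sign +
step 4: row/col 4 already zero → sign 0
signature = (3, 1, 1)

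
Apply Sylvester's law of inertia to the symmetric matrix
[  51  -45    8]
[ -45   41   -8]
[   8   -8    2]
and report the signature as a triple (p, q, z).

Answer: (3, 0, 0)

Derivation:
step 0: pivot 51 → sign +
step 1: pivot 22/17 → sign +
step 2: pivot 2/33 → sign +
signature = (3, 0, 0)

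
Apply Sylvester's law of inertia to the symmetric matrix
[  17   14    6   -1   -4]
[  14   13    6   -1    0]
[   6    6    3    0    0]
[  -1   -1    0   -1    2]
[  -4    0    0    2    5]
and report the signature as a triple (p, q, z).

step 0: pivot 17 → sign +
step 1: pivot 25/17 → sign +
step 2: pivot 3/25 → sign +
step 3: pivot -3 → sign −
step 4: pivot 1 → sign +
signature = (4, 1, 0)

Answer: (4, 1, 0)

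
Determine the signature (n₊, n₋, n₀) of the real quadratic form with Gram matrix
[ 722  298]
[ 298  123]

Answer: (2, 0, 0)

Derivation:
step 0: pivot 722 → sign +
step 1: pivot 1/361 → sign +
signature = (2, 0, 0)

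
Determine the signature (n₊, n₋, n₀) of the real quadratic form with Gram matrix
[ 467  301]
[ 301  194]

Answer: (1, 1, 0)

Derivation:
step 0: pivot 467 → sign +
step 1: pivot -3/467 → sign −
signature = (1, 1, 0)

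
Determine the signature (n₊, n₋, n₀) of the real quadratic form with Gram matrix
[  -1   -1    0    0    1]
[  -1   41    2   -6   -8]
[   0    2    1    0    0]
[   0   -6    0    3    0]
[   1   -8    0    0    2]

step 0: pivot -1 → sign −
step 1: pivot 42 → sign +
step 2: pivot 19/21 → sign +
step 3: pivot 39/19 → sign +
step 4: pivot -3/26 → sign −
signature = (3, 2, 0)

Answer: (3, 2, 0)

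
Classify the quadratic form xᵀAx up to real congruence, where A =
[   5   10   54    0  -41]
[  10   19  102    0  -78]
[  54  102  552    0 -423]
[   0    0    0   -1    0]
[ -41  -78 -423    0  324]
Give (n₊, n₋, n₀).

Answer: (3, 2, 0)

Derivation:
step 0: pivot 5 → sign +
step 1: pivot -1 → sign −
step 2: pivot 24/5 → sign +
step 3: pivot -1 → sign −
step 4: pivot 1/8 → sign +
signature = (3, 2, 0)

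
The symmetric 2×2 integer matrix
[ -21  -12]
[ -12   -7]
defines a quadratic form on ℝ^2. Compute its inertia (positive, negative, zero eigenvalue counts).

Answer: (0, 2, 0)

Derivation:
step 0: pivot -21 → sign −
step 1: pivot -1/7 → sign −
signature = (0, 2, 0)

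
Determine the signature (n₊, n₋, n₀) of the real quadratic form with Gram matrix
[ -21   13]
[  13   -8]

Answer: (1, 1, 0)

Derivation:
step 0: pivot -21 → sign −
step 1: pivot 1/21 → sign +
signature = (1, 1, 0)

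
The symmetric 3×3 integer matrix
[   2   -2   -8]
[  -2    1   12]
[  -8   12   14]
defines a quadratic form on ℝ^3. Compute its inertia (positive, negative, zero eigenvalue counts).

step 0: pivot 2 → sign +
step 1: pivot -1 → sign −
step 2: pivot -2 → sign −
signature = (1, 2, 0)

Answer: (1, 2, 0)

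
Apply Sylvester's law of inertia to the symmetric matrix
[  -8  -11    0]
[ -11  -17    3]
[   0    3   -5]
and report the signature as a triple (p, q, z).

Answer: (0, 3, 0)

Derivation:
step 0: pivot -8 → sign −
step 1: pivot -15/8 → sign −
step 2: pivot -1/5 → sign −
signature = (0, 3, 0)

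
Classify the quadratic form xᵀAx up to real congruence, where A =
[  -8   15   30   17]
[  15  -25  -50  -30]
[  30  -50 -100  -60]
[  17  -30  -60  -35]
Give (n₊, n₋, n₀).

step 0: pivot -8 → sign −
step 1: pivot 25/8 → sign +
step 2: row/col 2 already zero → sign 0
step 3: row/col 3 already zero → sign 0
signature = (1, 1, 2)

Answer: (1, 1, 2)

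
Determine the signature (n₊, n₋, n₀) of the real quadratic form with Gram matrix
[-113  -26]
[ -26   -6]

Answer: (0, 2, 0)

Derivation:
step 0: pivot -113 → sign −
step 1: pivot -2/113 → sign −
signature = (0, 2, 0)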